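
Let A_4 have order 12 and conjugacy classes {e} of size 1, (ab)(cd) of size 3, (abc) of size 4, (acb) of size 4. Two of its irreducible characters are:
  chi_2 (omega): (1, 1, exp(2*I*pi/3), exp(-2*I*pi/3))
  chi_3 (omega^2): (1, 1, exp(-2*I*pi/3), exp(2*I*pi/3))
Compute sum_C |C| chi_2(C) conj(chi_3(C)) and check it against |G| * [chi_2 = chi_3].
Sum = 0; so <chi_2, chi_3> = 0 (distinct irreducibles are orthogonal).

Why: Compute term by term over conjugacy classes (|C| * chi_2(C) * conj(chi_3(C))):
  1*(1)*conj(1) + 3*(1)*conj(1) + 4*(exp(2*I*pi/3))*conj(exp(-2*I*pi/3)) + 4*(exp(-2*I*pi/3))*conj(exp(2*I*pi/3))
  = (1) + (3) + (4*exp(-2*I*pi/3)) + (4*exp(2*I*pi/3))
  = 0.
(Exp terms are combined using exp(i*s)*conj(exp(i*t)) = exp(i*(s-t)), and sums of them are collapsed using the identity that for every m > 1 the m distinct m-th roots of unity sum to 0, e.g. 1 + exp(2*I*pi/3) + exp(-2*I*pi/3) = 0.)
Dividing by |G| = 12 gives 0/12 = 0, matching the row-orthogonality relation <chi_2, chi_3> = [chi_2 = chi_3].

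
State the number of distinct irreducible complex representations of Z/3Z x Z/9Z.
27

Reasoning: The number of irreducible complex representations of a finite group equals its number of conjugacy classes. Z/3Z x Z/9Z is abelian of order 27, so every element is its own conjugacy class: 27 classes, so Z/3Z x Z/9Z (order 27) has exactly 27 irreducible complex representations.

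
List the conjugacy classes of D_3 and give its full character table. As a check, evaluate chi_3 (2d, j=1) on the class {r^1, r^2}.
Conjugacy classes: {e} of size 1, {r^1, r^2} of size 2, {s, sr, ..., sr^2} of size 3.
Character table:
  irrep \ class              {e} (size 1)  {r^1, r^2} (size 2)  {s, sr, ..., sr^2} (size 3)
  chi_1 (triv)               1             1                    1                          
  chi_2 (sign: r->1, s->-1)  1             1                    -1                         
  chi_3 (2d, j=1)            2             -1                   0                          

Spot check: chi_3 (2d, j=1) on {r^1, r^2} = -1.

Explanation: D_3 has order 2*3 = 6 with 3 conjugacy classes, hence 3 irreducibles. Sum of squared dims 1 + 1 + 4 = 6 = |G|. Linear characters come from the abelianisation; the 2-dimensional irreps have character r^k -> 2*cos(2*pi*j*k/3), reflections -> 0.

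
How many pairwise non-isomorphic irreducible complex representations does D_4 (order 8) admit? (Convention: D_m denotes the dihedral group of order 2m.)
5

Proof sketch: The number of irreducible complex representations of a finite group equals its number of conjugacy classes. D_4 has 5 conjugacy classes (n/2 + 3 for n even), so D_4 (order 8) has exactly 5 irreducible complex representations.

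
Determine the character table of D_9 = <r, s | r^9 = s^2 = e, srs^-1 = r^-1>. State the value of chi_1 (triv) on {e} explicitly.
Conjugacy classes: {e} of size 1, {r^1, r^8} of size 2, {r^2, r^7} of size 2, {r^3, r^6} of size 2, {r^4, r^5} of size 2, {s, sr, ..., sr^8} of size 9.
Character table:
  irrep \ class              {e} (size 1)  {r^1, r^8} (size 2)  {r^2, r^7} (size 2)  {r^3, r^6} (size 2)  {r^4, r^5} (size 2)  {s, sr, ..., sr^8} (size 9)
  chi_1 (triv)               1             1                    1                    1                    1                    1                          
  chi_2 (sign: r->1, s->-1)  1             1                    1                    1                    1                    -1                         
  chi_3 (2d, j=1)            2             2*cos(2*pi/9)        2*cos(4*pi/9)        -1                   -2*cos(pi/9)         0                          
  chi_4 (2d, j=2)            2             2*cos(4*pi/9)        -2*cos(pi/9)         -1                   2*cos(2*pi/9)        0                          
  chi_5 (2d, j=3)            2             -1                   -1                   2                    -1                   0                          
  chi_6 (2d, j=4)            2             -2*cos(pi/9)         2*cos(2*pi/9)        -1                   2*cos(4*pi/9)        0                          

Spot check: chi_1 (triv) on {e} = 1.

Why: D_9 has order 2*9 = 18 with 6 conjugacy classes, hence 6 irreducibles. Sum of squared dims 1 + 1 + 4 + 4 + 4 + 4 = 18 = |G|. Linear characters come from the abelianisation; the 2-dimensional irreps have character r^k -> 2*cos(2*pi*j*k/9), reflections -> 0.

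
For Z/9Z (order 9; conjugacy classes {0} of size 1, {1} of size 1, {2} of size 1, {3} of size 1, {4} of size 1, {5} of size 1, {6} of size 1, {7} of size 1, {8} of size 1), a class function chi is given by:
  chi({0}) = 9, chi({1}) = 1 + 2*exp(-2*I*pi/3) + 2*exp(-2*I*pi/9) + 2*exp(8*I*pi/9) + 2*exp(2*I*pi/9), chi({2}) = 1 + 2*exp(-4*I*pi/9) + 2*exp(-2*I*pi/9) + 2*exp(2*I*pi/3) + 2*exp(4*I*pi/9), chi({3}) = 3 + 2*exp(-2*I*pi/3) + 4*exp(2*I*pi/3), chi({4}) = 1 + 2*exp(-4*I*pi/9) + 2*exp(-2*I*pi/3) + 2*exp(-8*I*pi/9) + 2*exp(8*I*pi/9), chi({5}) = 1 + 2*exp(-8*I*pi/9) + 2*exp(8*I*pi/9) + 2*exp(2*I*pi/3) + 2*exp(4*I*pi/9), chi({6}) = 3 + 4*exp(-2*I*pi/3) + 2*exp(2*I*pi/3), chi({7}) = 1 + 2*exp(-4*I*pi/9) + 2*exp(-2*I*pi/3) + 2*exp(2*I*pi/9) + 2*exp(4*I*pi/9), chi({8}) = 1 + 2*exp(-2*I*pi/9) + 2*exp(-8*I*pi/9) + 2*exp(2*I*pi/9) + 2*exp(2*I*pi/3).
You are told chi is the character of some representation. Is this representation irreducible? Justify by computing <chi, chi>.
Not irreducible (reducible): <chi, chi> = 17 > 1.

Working: <chi, chi> = (1/|G|) sum_C |C| * |chi(C)|^2 = (1/9)[1*|9|^2 + 1*|1 + 2*exp(-2*I*pi/3) + 2*exp(-2*I*pi/9) + 2*exp(8*I*pi/9) + 2*exp(2*I*pi/9)|^2 + 1*|1 + 2*exp(-4*I*pi/9) + 2*exp(-2*I*pi/9) + 2*exp(2*I*pi/3) + 2*exp(4*I*pi/9)|^2 + 1*|3 + 2*exp(-2*I*pi/3) + 4*exp(2*I*pi/3)|^2 + 1*|1 + 2*exp(-4*I*pi/9) + 2*exp(-2*I*pi/3) + 2*exp(-8*I*pi/9) + 2*exp(8*I*pi/9)|^2 + 1*|1 + 2*exp(-8*I*pi/9) + 2*exp(8*I*pi/9) + 2*exp(2*I*pi/3) + 2*exp(4*I*pi/9)|^2 + 1*|3 + 4*exp(-2*I*pi/3) + 2*exp(2*I*pi/3)|^2 + 1*|1 + 2*exp(-4*I*pi/9) + 2*exp(-2*I*pi/3) + 2*exp(2*I*pi/9) + 2*exp(4*I*pi/9)|^2 + 1*|1 + 2*exp(-2*I*pi/9) + 2*exp(-8*I*pi/9) + 2*exp(2*I*pi/9) + 2*exp(2*I*pi/3)|^2]
  = (1/9)[(81) + (17 + 12*exp(-4*I*pi/9) + 6*exp(-2*I*pi/3) + 10*exp(-8*I*pi/9) + 4*exp(-2*I*pi/9) + 4*exp(2*I*pi/9) + 10*exp(8*I*pi/9) + 6*exp(2*I*pi/3) + 12*exp(4*I*pi/9)) + (17 + 10*exp(-2*I*pi/9) + 6*exp(-2*I*pi/3) + 12*exp(-8*I*pi/9) + 4*exp(-4*I*pi/9) + 4*exp(4*I*pi/9) + 12*exp(8*I*pi/9) + 6*exp(2*I*pi/3) + 10*exp(2*I*pi/9)) + (3) + (17 + 10*exp(-4*I*pi/9) + 12*exp(-2*I*pi/9) + 6*exp(-2*I*pi/3) + 4*exp(-8*I*pi/9) + 4*exp(8*I*pi/9) + 6*exp(2*I*pi/3) + 12*exp(2*I*pi/9) + 10*exp(4*I*pi/9)) + (17 + 10*exp(-4*I*pi/9) + 12*exp(-2*I*pi/9) + 6*exp(-2*I*pi/3) + 4*exp(-8*I*pi/9) + 4*exp(8*I*pi/9) + 6*exp(2*I*pi/3) + 12*exp(2*I*pi/9) + 10*exp(4*I*pi/9)) + (3) + (17 + 10*exp(-2*I*pi/9) + 6*exp(-2*I*pi/3) + 12*exp(-8*I*pi/9) + 4*exp(-4*I*pi/9) + 4*exp(4*I*pi/9) + 12*exp(8*I*pi/9) + 6*exp(2*I*pi/3) + 10*exp(2*I*pi/9)) + (17 + 12*exp(-4*I*pi/9) + 6*exp(-2*I*pi/3) + 10*exp(-8*I*pi/9) + 4*exp(-2*I*pi/9) + 4*exp(2*I*pi/9) + 10*exp(8*I*pi/9) + 6*exp(2*I*pi/3) + 12*exp(4*I*pi/9))] = 153/9 = 17.
(Exp terms are combined using exp(i*s)*conj(exp(i*t)) = exp(i*(s-t)), and sums of them are collapsed using the identity that for every m > 1 the m distinct m-th roots of unity sum to 0, e.g. 1 + exp(2*I*pi/3) + exp(-2*I*pi/3) = 0.)
A character is irreducible iff <chi, chi> = 1, so this representation is reducible.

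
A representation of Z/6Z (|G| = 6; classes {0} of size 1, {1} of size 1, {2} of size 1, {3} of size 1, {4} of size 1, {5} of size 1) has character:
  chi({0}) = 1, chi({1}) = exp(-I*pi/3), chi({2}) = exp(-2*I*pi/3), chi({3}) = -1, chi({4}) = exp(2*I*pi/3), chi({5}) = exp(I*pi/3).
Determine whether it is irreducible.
Irreducible: <chi, chi> = 1.

Details: <chi, chi> = (1/|G|) sum_C |C| * |chi(C)|^2 = (1/6)[1*|1|^2 + 1*|exp(-I*pi/3)|^2 + 1*|exp(-2*I*pi/3)|^2 + 1*|-1|^2 + 1*|exp(2*I*pi/3)|^2 + 1*|exp(I*pi/3)|^2]
  = (1/6)[(1) + (1) + (1) + (1) + (1) + (1)] = 6/6 = 1.
(Exp terms are combined using exp(i*s)*conj(exp(i*t)) = exp(i*(s-t)), and sums of them are collapsed using the identity that for every m > 1 the m distinct m-th roots of unity sum to 0, e.g. 1 + exp(2*I*pi/3) + exp(-2*I*pi/3) = 0.)
A character is irreducible iff <chi, chi> = 1, so this representation is irreducible.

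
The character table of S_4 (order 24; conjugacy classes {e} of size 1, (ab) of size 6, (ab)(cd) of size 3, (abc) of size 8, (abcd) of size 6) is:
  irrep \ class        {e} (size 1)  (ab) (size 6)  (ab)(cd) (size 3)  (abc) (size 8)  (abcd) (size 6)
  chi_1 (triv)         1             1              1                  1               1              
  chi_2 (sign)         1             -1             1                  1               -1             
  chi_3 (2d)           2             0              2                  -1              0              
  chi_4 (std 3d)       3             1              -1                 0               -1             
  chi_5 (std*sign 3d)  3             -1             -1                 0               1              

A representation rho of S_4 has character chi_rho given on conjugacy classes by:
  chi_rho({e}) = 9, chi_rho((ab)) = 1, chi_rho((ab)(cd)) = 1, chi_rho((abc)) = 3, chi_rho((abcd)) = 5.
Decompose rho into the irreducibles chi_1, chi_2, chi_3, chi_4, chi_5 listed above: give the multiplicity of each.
Multiplicities: chi_1: 3, chi_2: 0, chi_3: 0, chi_4: 0, chi_5: 2.

Proof sketch: Use <chi_rho, chi> = (1/|G|) sum_C |C| * chi_rho(C) * conj(chi(C)) with |G| = 24 for each irreducible chi in the table:
  <chi_rho, chi_1> = (1/24)[1*(9)*conj(1) + 6*(1)*conj(1) + 3*(1)*conj(1) + 8*(3)*conj(1) + 6*(5)*conj(1)]
      = (1/24)[(9) + (6) + (3) + (24) + (30)] = 72/24 = 3
  <chi_rho, chi_2> = (1/24)[1*(9)*conj(1) + 6*(1)*conj(-1) + 3*(1)*conj(1) + 8*(3)*conj(1) + 6*(5)*conj(-1)]
      = (1/24)[(9) + (-6) + (3) + (24) + (-30)] = 0/24 = 0
  <chi_rho, chi_3> = (1/24)[1*(9)*conj(2) + 6*(1)*conj(0) + 3*(1)*conj(2) + 8*(3)*conj(-1) + 6*(5)*conj(0)]
      = (1/24)[(18) + (0) + (6) + (-24) + (0)] = 0/24 = 0
  <chi_rho, chi_4> = (1/24)[1*(9)*conj(3) + 6*(1)*conj(1) + 3*(1)*conj(-1) + 8*(3)*conj(0) + 6*(5)*conj(-1)]
      = (1/24)[(27) + (6) + (-3) + (0) + (-30)] = 0/24 = 0
  <chi_rho, chi_5> = (1/24)[1*(9)*conj(3) + 6*(1)*conj(-1) + 3*(1)*conj(-1) + 8*(3)*conj(0) + 6*(5)*conj(1)]
      = (1/24)[(27) + (-6) + (-3) + (0) + (30)] = 48/24 = 2
Dimension check: dim(rho) = sum (mult * dim) = 3*1 + 0*1 + 0*2 + 0*3 + 2*3 = 9 = chi_rho(e) = 9.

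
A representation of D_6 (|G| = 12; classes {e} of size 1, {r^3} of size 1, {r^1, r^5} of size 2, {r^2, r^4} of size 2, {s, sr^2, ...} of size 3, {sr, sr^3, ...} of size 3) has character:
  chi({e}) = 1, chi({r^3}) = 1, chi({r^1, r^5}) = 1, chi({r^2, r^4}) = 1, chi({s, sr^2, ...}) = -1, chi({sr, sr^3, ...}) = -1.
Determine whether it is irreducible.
Irreducible: <chi, chi> = 1.

Explanation: <chi, chi> = (1/|G|) sum_C |C| * |chi(C)|^2 = (1/12)[1*|1|^2 + 1*|1|^2 + 2*|1|^2 + 2*|1|^2 + 3*|-1|^2 + 3*|-1|^2]
  = (1/12)[(1) + (1) + (2) + (2) + (3) + (3)] = 12/12 = 1.
A character is irreducible iff <chi, chi> = 1, so this representation is irreducible.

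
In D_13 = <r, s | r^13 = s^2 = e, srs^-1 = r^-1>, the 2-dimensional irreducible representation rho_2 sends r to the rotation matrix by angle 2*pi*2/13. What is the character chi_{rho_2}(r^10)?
chi_{rho_2}(r^10) = 2*cos(2*pi*2*10/13) = -2*cos(pi/13)

Reasoning: rho_2(r^10) is rotation by angle 2*pi*2*10/13, whose trace is 2*cos(2*pi*2*10/13) = -2*cos(pi/13).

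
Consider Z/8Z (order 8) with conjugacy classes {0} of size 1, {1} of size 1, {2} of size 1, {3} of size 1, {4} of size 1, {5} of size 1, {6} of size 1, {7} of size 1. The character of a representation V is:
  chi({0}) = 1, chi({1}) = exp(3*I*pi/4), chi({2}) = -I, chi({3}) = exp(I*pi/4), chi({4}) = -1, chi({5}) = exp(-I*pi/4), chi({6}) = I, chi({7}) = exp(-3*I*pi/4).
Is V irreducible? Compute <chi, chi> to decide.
Irreducible: <chi, chi> = 1.

<chi, chi> = (1/|G|) sum_C |C| * |chi(C)|^2 = (1/8)[1*|1|^2 + 1*|exp(3*I*pi/4)|^2 + 1*|-I|^2 + 1*|exp(I*pi/4)|^2 + 1*|-1|^2 + 1*|exp(-I*pi/4)|^2 + 1*|I|^2 + 1*|exp(-3*I*pi/4)|^2]
  = (1/8)[(1) + (1) + (1) + (1) + (1) + (1) + (1) + (1)] = 8/8 = 1.
(Exp terms are combined using exp(i*s)*conj(exp(i*t)) = exp(i*(s-t)), and sums of them are collapsed using the identity that for every m > 1 the m distinct m-th roots of unity sum to 0, e.g. 1 + exp(2*I*pi/3) + exp(-2*I*pi/3) = 0.)
A character is irreducible iff <chi, chi> = 1, so this representation is irreducible.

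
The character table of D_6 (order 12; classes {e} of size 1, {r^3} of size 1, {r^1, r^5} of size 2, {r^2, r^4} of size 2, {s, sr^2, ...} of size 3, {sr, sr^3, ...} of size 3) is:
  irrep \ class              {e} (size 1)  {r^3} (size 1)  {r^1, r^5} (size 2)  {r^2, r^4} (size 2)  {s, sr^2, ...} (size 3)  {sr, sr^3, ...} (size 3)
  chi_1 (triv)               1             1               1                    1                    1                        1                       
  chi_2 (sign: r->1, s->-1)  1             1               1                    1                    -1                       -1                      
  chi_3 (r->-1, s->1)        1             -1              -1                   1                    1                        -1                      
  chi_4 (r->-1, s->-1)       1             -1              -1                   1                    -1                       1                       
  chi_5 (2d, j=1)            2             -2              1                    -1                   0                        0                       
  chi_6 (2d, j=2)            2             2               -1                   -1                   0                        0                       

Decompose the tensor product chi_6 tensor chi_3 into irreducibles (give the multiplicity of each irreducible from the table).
chi_6 tensor chi_3 = chi_5 (all other irreducibles have multiplicity 0).

Proof sketch: The character of a tensor product is the pointwise product (chi_6 * chi_3)(C) = chi_6(C) * chi_3(C):
  {e}: (2)*(1), {r^3}: (2)*(-1), {r^1, r^5}: (-1)*(-1), {r^2, r^4}: (-1)*(1), {s, sr^2, ...}: (0)*(1), {sr, sr^3, ...}: (0)*(-1)
so (chi_6 * chi_3) takes values
  {e} -> 2, {r^3} -> -2, {r^1, r^5} -> 1, {r^2, r^4} -> -1, {s, sr^2, ...} -> 0, {sr, sr^3, ...} -> 0.
Now take the inner product of this character with each irreducible chi from the table, <chi_6*chi_3, chi> = (1/12) sum_C |C| (chi_6*chi_3)(C) conj(chi(C)):
  <chi_6*chi_3, chi_1> = (1/12)[1*(2)*conj(1) + 1*(-2)*conj(1) + 2*(1)*conj(1) + 2*(-1)*conj(1) + 3*(0)*conj(1) + 3*(0)*conj(1)]
      = (1/12)[(2) + (-2) + (2) + (-2) + (0) + (0)] = 0/12 = 0
  <chi_6*chi_3, chi_2> = (1/12)[1*(2)*conj(1) + 1*(-2)*conj(1) + 2*(1)*conj(1) + 2*(-1)*conj(1) + 3*(0)*conj(-1) + 3*(0)*conj(-1)]
      = (1/12)[(2) + (-2) + (2) + (-2) + (0) + (0)] = 0/12 = 0
  <chi_6*chi_3, chi_3> = (1/12)[1*(2)*conj(1) + 1*(-2)*conj(-1) + 2*(1)*conj(-1) + 2*(-1)*conj(1) + 3*(0)*conj(1) + 3*(0)*conj(-1)]
      = (1/12)[(2) + (2) + (-2) + (-2) + (0) + (0)] = 0/12 = 0
  <chi_6*chi_3, chi_4> = (1/12)[1*(2)*conj(1) + 1*(-2)*conj(-1) + 2*(1)*conj(-1) + 2*(-1)*conj(1) + 3*(0)*conj(-1) + 3*(0)*conj(1)]
      = (1/12)[(2) + (2) + (-2) + (-2) + (0) + (0)] = 0/12 = 0
  <chi_6*chi_3, chi_5> = (1/12)[1*(2)*conj(2) + 1*(-2)*conj(-2) + 2*(1)*conj(1) + 2*(-1)*conj(-1) + 3*(0)*conj(0) + 3*(0)*conj(0)]
      = (1/12)[(4) + (4) + (2) + (2) + (0) + (0)] = 12/12 = 1
  <chi_6*chi_3, chi_6> = (1/12)[1*(2)*conj(2) + 1*(-2)*conj(2) + 2*(1)*conj(-1) + 2*(-1)*conj(-1) + 3*(0)*conj(0) + 3*(0)*conj(0)]
      = (1/12)[(4) + (-4) + (-2) + (2) + (0) + (0)] = 0/12 = 0
Hence the multiplicities are chi_5: 1. Dimension check: dim(chi_6)*dim(chi_3) = 2*1 = 2 and sum (mult * dim) = 1*2 = 2.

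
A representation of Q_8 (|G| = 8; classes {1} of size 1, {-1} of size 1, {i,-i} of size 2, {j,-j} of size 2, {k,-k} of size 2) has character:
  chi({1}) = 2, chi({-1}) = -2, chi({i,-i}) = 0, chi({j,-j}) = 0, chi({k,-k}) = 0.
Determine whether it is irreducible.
Irreducible: <chi, chi> = 1.

Justification: <chi, chi> = (1/|G|) sum_C |C| * |chi(C)|^2 = (1/8)[1*|2|^2 + 1*|-2|^2 + 2*|0|^2 + 2*|0|^2 + 2*|0|^2]
  = (1/8)[(4) + (4) + (0) + (0) + (0)] = 8/8 = 1.
A character is irreducible iff <chi, chi> = 1, so this representation is irreducible.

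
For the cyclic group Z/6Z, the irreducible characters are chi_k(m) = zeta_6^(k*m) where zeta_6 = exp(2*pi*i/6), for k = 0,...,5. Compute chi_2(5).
chi_2(5) = zeta_6^10 = exp(-2*I*pi/3)

Working: chi_2(5) = zeta_6^(2*5) = zeta_6^10. Since zeta_6^6 = 1, this equals zeta_6^4 = exp(2*pi*i*4/6) = exp(-2*I*pi/3).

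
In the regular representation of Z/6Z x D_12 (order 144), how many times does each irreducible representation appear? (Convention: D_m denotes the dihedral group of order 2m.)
Each irreducible V_i of dimension d_i appears with multiplicity d_i, i.e. rho_reg = (direct sum over all irreducibles V_i) d_i V_i. The irreducible dimensions for Z/6Z x D_12 are 1, 1, 1, 1, 1, 1, 1, 1, 1, 1, 1, 1, 1, 1, 1, 1, 1, 1, 1, 1, 1, 1, 1, 1, 2, 2, 2, 2, 2, 2, 2, 2, 2, 2, 2, 2, 2, 2, 2, 2, 2, 2, 2, 2, 2, 2, 2, 2, 2, 2, 2, 2, 2, 2: 24 irreducibles of dimension 1, each with multiplicity 1; 30 irreducibles of dimension 2, each with multiplicity 2. Total dimension 24*1*1 + 30*2*2 = 144 = |G|.

Derivation: General theorem: in the regular representation of a finite group G, each irreducible appears with multiplicity equal to its dimension. Check: dim(rho_reg) = sum d_i^2 = 1 + 1 + 1 + 1 + 1 + 1 + 1 + 1 + 1 + 1 + 1 + 1 + 1 + 1 + 1 + 1 + 1 + 1 + 1 + 1 + 1 + 1 + 1 + 1 + 4 + 4 + 4 + 4 + 4 + 4 + 4 + 4 + 4 + 4 + 4 + 4 + 4 + 4 + 4 + 4 + 4 + 4 + 4 + 4 + 4 + 4 + 4 + 4 + 4 + 4 + 4 + 4 + 4 + 4 = 144 = |G|.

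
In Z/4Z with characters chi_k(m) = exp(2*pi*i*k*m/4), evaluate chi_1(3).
chi_1(3) = zeta_4^3 = -I

Argument: chi_1(3) = zeta_4^(1*3) = zeta_4^3. Since zeta_4^4 = 1, this equals zeta_4^3 = exp(2*pi*i*3/4) = -I.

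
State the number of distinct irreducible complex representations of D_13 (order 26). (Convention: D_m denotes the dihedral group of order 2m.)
8

Details: The number of irreducible complex representations of a finite group equals its number of conjugacy classes. D_13 has 8 conjugacy classes ((n+3)/2 for n odd), so D_13 (order 26) has exactly 8 irreducible complex representations.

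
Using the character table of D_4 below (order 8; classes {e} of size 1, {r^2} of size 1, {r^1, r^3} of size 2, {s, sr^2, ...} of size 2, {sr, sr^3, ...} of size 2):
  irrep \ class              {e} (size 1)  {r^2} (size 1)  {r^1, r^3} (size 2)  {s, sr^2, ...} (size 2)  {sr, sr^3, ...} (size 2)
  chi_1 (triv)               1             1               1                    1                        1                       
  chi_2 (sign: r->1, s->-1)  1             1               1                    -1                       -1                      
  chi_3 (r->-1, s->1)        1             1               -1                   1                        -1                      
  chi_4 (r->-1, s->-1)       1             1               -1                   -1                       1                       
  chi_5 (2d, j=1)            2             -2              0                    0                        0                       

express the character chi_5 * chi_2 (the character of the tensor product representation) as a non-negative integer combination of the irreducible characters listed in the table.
chi_5 tensor chi_2 = chi_5 (all other irreducibles have multiplicity 0).

Derivation: The character of a tensor product is the pointwise product (chi_5 * chi_2)(C) = chi_5(C) * chi_2(C):
  {e}: (2)*(1), {r^2}: (-2)*(1), {r^1, r^3}: (0)*(1), {s, sr^2, ...}: (0)*(-1), {sr, sr^3, ...}: (0)*(-1)
so (chi_5 * chi_2) takes values
  {e} -> 2, {r^2} -> -2, {r^1, r^3} -> 0, {s, sr^2, ...} -> 0, {sr, sr^3, ...} -> 0.
Now take the inner product of this character with each irreducible chi from the table, <chi_5*chi_2, chi> = (1/8) sum_C |C| (chi_5*chi_2)(C) conj(chi(C)):
  <chi_5*chi_2, chi_1> = (1/8)[1*(2)*conj(1) + 1*(-2)*conj(1) + 2*(0)*conj(1) + 2*(0)*conj(1) + 2*(0)*conj(1)]
      = (1/8)[(2) + (-2) + (0) + (0) + (0)] = 0/8 = 0
  <chi_5*chi_2, chi_2> = (1/8)[1*(2)*conj(1) + 1*(-2)*conj(1) + 2*(0)*conj(1) + 2*(0)*conj(-1) + 2*(0)*conj(-1)]
      = (1/8)[(2) + (-2) + (0) + (0) + (0)] = 0/8 = 0
  <chi_5*chi_2, chi_3> = (1/8)[1*(2)*conj(1) + 1*(-2)*conj(1) + 2*(0)*conj(-1) + 2*(0)*conj(1) + 2*(0)*conj(-1)]
      = (1/8)[(2) + (-2) + (0) + (0) + (0)] = 0/8 = 0
  <chi_5*chi_2, chi_4> = (1/8)[1*(2)*conj(1) + 1*(-2)*conj(1) + 2*(0)*conj(-1) + 2*(0)*conj(-1) + 2*(0)*conj(1)]
      = (1/8)[(2) + (-2) + (0) + (0) + (0)] = 0/8 = 0
  <chi_5*chi_2, chi_5> = (1/8)[1*(2)*conj(2) + 1*(-2)*conj(-2) + 2*(0)*conj(0) + 2*(0)*conj(0) + 2*(0)*conj(0)]
      = (1/8)[(4) + (4) + (0) + (0) + (0)] = 8/8 = 1
Hence the multiplicities are chi_5: 1. Dimension check: dim(chi_5)*dim(chi_2) = 2*1 = 2 and sum (mult * dim) = 1*2 = 2.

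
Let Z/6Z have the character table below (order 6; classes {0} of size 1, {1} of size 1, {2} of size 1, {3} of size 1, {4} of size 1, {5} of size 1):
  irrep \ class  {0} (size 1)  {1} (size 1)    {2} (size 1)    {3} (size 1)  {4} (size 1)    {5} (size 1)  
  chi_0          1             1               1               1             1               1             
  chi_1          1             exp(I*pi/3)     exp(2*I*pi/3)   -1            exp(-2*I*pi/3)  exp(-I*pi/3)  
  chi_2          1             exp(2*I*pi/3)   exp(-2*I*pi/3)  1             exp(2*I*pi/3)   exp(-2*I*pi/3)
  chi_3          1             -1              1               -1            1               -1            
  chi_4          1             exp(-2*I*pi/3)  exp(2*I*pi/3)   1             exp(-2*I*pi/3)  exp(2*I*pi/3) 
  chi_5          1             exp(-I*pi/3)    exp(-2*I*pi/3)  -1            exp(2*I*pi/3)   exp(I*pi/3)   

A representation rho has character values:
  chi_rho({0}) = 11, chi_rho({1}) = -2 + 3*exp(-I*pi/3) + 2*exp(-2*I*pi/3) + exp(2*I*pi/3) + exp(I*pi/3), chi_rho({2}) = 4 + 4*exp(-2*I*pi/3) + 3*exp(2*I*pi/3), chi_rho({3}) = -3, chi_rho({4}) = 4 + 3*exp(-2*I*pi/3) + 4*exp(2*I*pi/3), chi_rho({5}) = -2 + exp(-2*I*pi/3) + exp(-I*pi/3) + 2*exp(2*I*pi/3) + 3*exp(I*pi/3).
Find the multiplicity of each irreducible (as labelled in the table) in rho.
Multiplicities: chi_0: 1, chi_1: 1, chi_2: 1, chi_3: 3, chi_4: 2, chi_5: 3.

Why: Use <chi_rho, chi> = (1/|G|) sum_C |C| * chi_rho(C) * conj(chi(C)) with |G| = 6 for each irreducible chi in the table:
  <chi_rho, chi_0> = (1/6)[1*(11)*conj(1) + 1*(-2 + 3*exp(-I*pi/3) + 2*exp(-2*I*pi/3) + exp(2*I*pi/3) + exp(I*pi/3))*conj(1) + 1*(4 + 4*exp(-2*I*pi/3) + 3*exp(2*I*pi/3))*conj(1) + 1*(-3)*conj(1) + 1*(4 + 3*exp(-2*I*pi/3) + 4*exp(2*I*pi/3))*conj(1) + 1*(-2 + exp(-2*I*pi/3) + exp(-I*pi/3) + 2*exp(2*I*pi/3) + 3*exp(I*pi/3))*conj(1)]
      = (1/6)[(11) + (-2 + 3*exp(-I*pi/3) + 2*exp(-2*I*pi/3) + exp(2*I*pi/3) + exp(I*pi/3)) + (4 + 4*exp(-2*I*pi/3) + 3*exp(2*I*pi/3)) + (-3) + (4 + 3*exp(-2*I*pi/3) + 4*exp(2*I*pi/3)) + (-2 + exp(-2*I*pi/3) + exp(-I*pi/3) + 2*exp(2*I*pi/3) + 3*exp(I*pi/3))] = 6/6 = 1
  <chi_rho, chi_1> = (1/6)[1*(11)*conj(1) + 1*(-2 + 3*exp(-I*pi/3) + 2*exp(-2*I*pi/3) + exp(2*I*pi/3) + exp(I*pi/3))*conj(exp(I*pi/3)) + 1*(4 + 4*exp(-2*I*pi/3) + 3*exp(2*I*pi/3))*conj(exp(2*I*pi/3)) + 1*(-3)*conj(-1) + 1*(4 + 3*exp(-2*I*pi/3) + 4*exp(2*I*pi/3))*conj(exp(-2*I*pi/3)) + 1*(-2 + exp(-2*I*pi/3) + exp(-I*pi/3) + 2*exp(2*I*pi/3) + 3*exp(I*pi/3))*conj(exp(-I*pi/3))]
      = (1/6)[(11) + (-3) + (-1) + (3) + (-1) + (-3)] = 6/6 = 1
  <chi_rho, chi_2> = (1/6)[1*(11)*conj(1) + 1*(-2 + 3*exp(-I*pi/3) + 2*exp(-2*I*pi/3) + exp(2*I*pi/3) + exp(I*pi/3))*conj(exp(2*I*pi/3)) + 1*(4 + 4*exp(-2*I*pi/3) + 3*exp(2*I*pi/3))*conj(exp(-2*I*pi/3)) + 1*(-3)*conj(1) + 1*(4 + 3*exp(-2*I*pi/3) + 4*exp(2*I*pi/3))*conj(exp(2*I*pi/3)) + 1*(-2 + exp(-2*I*pi/3) + exp(-I*pi/3) + 2*exp(2*I*pi/3) + 3*exp(I*pi/3))*conj(exp(-2*I*pi/3))]
      = (1/6)[(11) + (-2 + exp(-I*pi/3) + 2*exp(2*I*pi/3) - 2*exp(-2*I*pi/3)) + (4 + 3*exp(-2*I*pi/3) + 4*exp(2*I*pi/3)) + (-3) + (4 + 4*exp(-2*I*pi/3) + 3*exp(2*I*pi/3)) + (-2 + 2*exp(-2*I*pi/3) - 2*exp(2*I*pi/3) + exp(I*pi/3))] = 6/6 = 1
  <chi_rho, chi_3> = (1/6)[1*(11)*conj(1) + 1*(-2 + 3*exp(-I*pi/3) + 2*exp(-2*I*pi/3) + exp(2*I*pi/3) + exp(I*pi/3))*conj(-1) + 1*(4 + 4*exp(-2*I*pi/3) + 3*exp(2*I*pi/3))*conj(1) + 1*(-3)*conj(-1) + 1*(4 + 3*exp(-2*I*pi/3) + 4*exp(2*I*pi/3))*conj(1) + 1*(-2 + exp(-2*I*pi/3) + exp(-I*pi/3) + 2*exp(2*I*pi/3) + 3*exp(I*pi/3))*conj(-1)]
      = (1/6)[(11) + (2 - exp(I*pi/3) - exp(2*I*pi/3) - 2*exp(-2*I*pi/3) - 3*exp(-I*pi/3)) + (4 + 4*exp(-2*I*pi/3) + 3*exp(2*I*pi/3)) + (3) + (4 + 3*exp(-2*I*pi/3) + 4*exp(2*I*pi/3)) + (2 - 3*exp(I*pi/3) - 2*exp(2*I*pi/3) - exp(-I*pi/3) - exp(-2*I*pi/3))] = 18/6 = 3
  <chi_rho, chi_4> = (1/6)[1*(11)*conj(1) + 1*(-2 + 3*exp(-I*pi/3) + 2*exp(-2*I*pi/3) + exp(2*I*pi/3) + exp(I*pi/3))*conj(exp(-2*I*pi/3)) + 1*(4 + 4*exp(-2*I*pi/3) + 3*exp(2*I*pi/3))*conj(exp(2*I*pi/3)) + 1*(-3)*conj(1) + 1*(4 + 3*exp(-2*I*pi/3) + 4*exp(2*I*pi/3))*conj(exp(-2*I*pi/3)) + 1*(-2 + exp(-2*I*pi/3) + exp(-I*pi/3) + 2*exp(2*I*pi/3) + 3*exp(I*pi/3))*conj(exp(2*I*pi/3))]
      = (1/6)[(11) + (3) + (-1) + (-3) + (-1) + (3)] = 12/6 = 2
  <chi_rho, chi_5> = (1/6)[1*(11)*conj(1) + 1*(-2 + 3*exp(-I*pi/3) + 2*exp(-2*I*pi/3) + exp(2*I*pi/3) + exp(I*pi/3))*conj(exp(-I*pi/3)) + 1*(4 + 4*exp(-2*I*pi/3) + 3*exp(2*I*pi/3))*conj(exp(-2*I*pi/3)) + 1*(-3)*conj(-1) + 1*(4 + 3*exp(-2*I*pi/3) + 4*exp(2*I*pi/3))*conj(exp(2*I*pi/3)) + 1*(-2 + exp(-2*I*pi/3) + exp(-I*pi/3) + 2*exp(2*I*pi/3) + 3*exp(I*pi/3))*conj(exp(I*pi/3))]
      = (1/6)[(11) + (2 - 2*exp(I*pi/3) + 2*exp(-I*pi/3) + exp(2*I*pi/3)) + (4 + 3*exp(-2*I*pi/3) + 4*exp(2*I*pi/3)) + (3) + (4 + 4*exp(-2*I*pi/3) + 3*exp(2*I*pi/3)) + (2 + exp(-2*I*pi/3) - 2*exp(-I*pi/3) + 2*exp(I*pi/3))] = 18/6 = 3
(Exp terms are combined using exp(i*s)*conj(exp(i*t)) = exp(i*(s-t)), and sums of them are collapsed using the identity that for every m > 1 the m distinct m-th roots of unity sum to 0, e.g. 1 + exp(2*I*pi/3) + exp(-2*I*pi/3) = 0.)
Dimension check: dim(rho) = sum (mult * dim) = 1*1 + 1*1 + 1*1 + 3*1 + 2*1 + 3*1 = 11 = chi_rho(e) = 11.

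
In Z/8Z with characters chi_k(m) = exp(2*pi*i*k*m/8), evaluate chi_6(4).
chi_6(4) = zeta_8^24 = 1

Details: chi_6(4) = zeta_8^(6*4) = zeta_8^24. Since zeta_8^8 = 1, this equals zeta_8^0 = exp(2*pi*i*0/8) = 1.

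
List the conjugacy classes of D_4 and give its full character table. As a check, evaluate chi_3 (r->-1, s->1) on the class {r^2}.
Conjugacy classes: {e} of size 1, {r^2} of size 1, {r^1, r^3} of size 2, {s, sr^2, ...} of size 2, {sr, sr^3, ...} of size 2.
Character table:
  irrep \ class              {e} (size 1)  {r^2} (size 1)  {r^1, r^3} (size 2)  {s, sr^2, ...} (size 2)  {sr, sr^3, ...} (size 2)
  chi_1 (triv)               1             1               1                    1                        1                       
  chi_2 (sign: r->1, s->-1)  1             1               1                    -1                       -1                      
  chi_3 (r->-1, s->1)        1             1               -1                   1                        -1                      
  chi_4 (r->-1, s->-1)       1             1               -1                   -1                       1                       
  chi_5 (2d, j=1)            2             -2              0                    0                        0                       

Spot check: chi_3 (r->-1, s->1) on {r^2} = 1.

Justification: D_4 has order 2*4 = 8 with 5 conjugacy classes, hence 5 irreducibles. Sum of squared dims 1 + 1 + 1 + 1 + 4 = 8 = |G|. Linear characters come from the abelianisation; the 2-dimensional irreps have character r^k -> 2*cos(2*pi*j*k/4), reflections -> 0.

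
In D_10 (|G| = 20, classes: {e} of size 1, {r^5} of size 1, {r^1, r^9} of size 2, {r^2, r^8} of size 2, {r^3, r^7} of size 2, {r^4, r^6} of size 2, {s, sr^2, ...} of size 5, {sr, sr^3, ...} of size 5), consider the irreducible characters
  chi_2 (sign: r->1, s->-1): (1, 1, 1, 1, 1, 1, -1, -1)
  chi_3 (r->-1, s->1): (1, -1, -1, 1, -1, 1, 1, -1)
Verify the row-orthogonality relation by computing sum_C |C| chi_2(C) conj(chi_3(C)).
Sum = 0; so <chi_2, chi_3> = 0 (distinct irreducibles are orthogonal).

Details: Compute term by term over conjugacy classes (|C| * chi_2(C) * conj(chi_3(C))):
  1*(1)*conj(1) + 1*(1)*conj(-1) + 2*(1)*conj(-1) + 2*(1)*conj(1) + 2*(1)*conj(-1) + 2*(1)*conj(1) + 5*(-1)*conj(1) + 5*(-1)*conj(-1)
  = (1) + (-1) + (-2) + (2) + (-2) + (2) + (-5) + (5)
  = 0.
Dividing by |G| = 20 gives 0/20 = 0, matching the row-orthogonality relation <chi_2, chi_3> = [chi_2 = chi_3].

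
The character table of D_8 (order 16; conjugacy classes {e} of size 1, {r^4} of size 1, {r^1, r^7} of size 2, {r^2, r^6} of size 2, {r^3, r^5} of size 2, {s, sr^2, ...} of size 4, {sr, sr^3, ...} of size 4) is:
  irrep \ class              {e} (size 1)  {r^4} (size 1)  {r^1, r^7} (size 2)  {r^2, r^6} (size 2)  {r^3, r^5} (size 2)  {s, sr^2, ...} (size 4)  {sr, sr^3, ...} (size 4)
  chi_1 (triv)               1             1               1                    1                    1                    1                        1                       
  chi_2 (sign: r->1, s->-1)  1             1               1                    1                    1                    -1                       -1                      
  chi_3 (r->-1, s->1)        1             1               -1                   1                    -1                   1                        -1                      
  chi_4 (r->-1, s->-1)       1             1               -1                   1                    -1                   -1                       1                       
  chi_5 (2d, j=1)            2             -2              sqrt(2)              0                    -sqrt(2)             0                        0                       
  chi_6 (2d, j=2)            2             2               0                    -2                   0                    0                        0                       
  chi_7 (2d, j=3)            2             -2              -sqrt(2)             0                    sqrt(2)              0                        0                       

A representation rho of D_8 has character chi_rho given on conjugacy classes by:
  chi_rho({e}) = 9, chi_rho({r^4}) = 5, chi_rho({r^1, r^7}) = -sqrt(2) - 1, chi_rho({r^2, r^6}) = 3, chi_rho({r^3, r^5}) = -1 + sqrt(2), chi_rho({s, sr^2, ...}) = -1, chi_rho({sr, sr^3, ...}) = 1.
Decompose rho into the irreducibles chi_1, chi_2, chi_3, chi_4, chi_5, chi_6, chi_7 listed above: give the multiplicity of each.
Multiplicities: chi_1: 1, chi_2: 1, chi_3: 1, chi_4: 2, chi_5: 0, chi_6: 1, chi_7: 1.

Explanation: Use <chi_rho, chi> = (1/|G|) sum_C |C| * chi_rho(C) * conj(chi(C)) with |G| = 16 for each irreducible chi in the table:
  <chi_rho, chi_1> = (1/16)[1*(9)*conj(1) + 1*(5)*conj(1) + 2*(-sqrt(2) - 1)*conj(1) + 2*(3)*conj(1) + 2*(-1 + sqrt(2))*conj(1) + 4*(-1)*conj(1) + 4*(1)*conj(1)]
      = (1/16)[(9) + (5) + (-2*sqrt(2) - 2) + (6) + (-2 + 2*sqrt(2)) + (-4) + (4)] = 16/16 = 1
  <chi_rho, chi_2> = (1/16)[1*(9)*conj(1) + 1*(5)*conj(1) + 2*(-sqrt(2) - 1)*conj(1) + 2*(3)*conj(1) + 2*(-1 + sqrt(2))*conj(1) + 4*(-1)*conj(-1) + 4*(1)*conj(-1)]
      = (1/16)[(9) + (5) + (-2*sqrt(2) - 2) + (6) + (-2 + 2*sqrt(2)) + (4) + (-4)] = 16/16 = 1
  <chi_rho, chi_3> = (1/16)[1*(9)*conj(1) + 1*(5)*conj(1) + 2*(-sqrt(2) - 1)*conj(-1) + 2*(3)*conj(1) + 2*(-1 + sqrt(2))*conj(-1) + 4*(-1)*conj(1) + 4*(1)*conj(-1)]
      = (1/16)[(9) + (5) + (2 + 2*sqrt(2)) + (6) + (2 - 2*sqrt(2)) + (-4) + (-4)] = 16/16 = 1
  <chi_rho, chi_4> = (1/16)[1*(9)*conj(1) + 1*(5)*conj(1) + 2*(-sqrt(2) - 1)*conj(-1) + 2*(3)*conj(1) + 2*(-1 + sqrt(2))*conj(-1) + 4*(-1)*conj(-1) + 4*(1)*conj(1)]
      = (1/16)[(9) + (5) + (2 + 2*sqrt(2)) + (6) + (2 - 2*sqrt(2)) + (4) + (4)] = 32/16 = 2
  <chi_rho, chi_5> = (1/16)[1*(9)*conj(2) + 1*(5)*conj(-2) + 2*(-sqrt(2) - 1)*conj(sqrt(2)) + 2*(3)*conj(0) + 2*(-1 + sqrt(2))*conj(-sqrt(2)) + 4*(-1)*conj(0) + 4*(1)*conj(0)]
      = (1/16)[(18) + (-10) + (-4 - 2*sqrt(2)) + (0) + (-4 + 2*sqrt(2)) + (0) + (0)] = 0/16 = 0
  <chi_rho, chi_6> = (1/16)[1*(9)*conj(2) + 1*(5)*conj(2) + 2*(-sqrt(2) - 1)*conj(0) + 2*(3)*conj(-2) + 2*(-1 + sqrt(2))*conj(0) + 4*(-1)*conj(0) + 4*(1)*conj(0)]
      = (1/16)[(18) + (10) + (0) + (-12) + (0) + (0) + (0)] = 16/16 = 1
  <chi_rho, chi_7> = (1/16)[1*(9)*conj(2) + 1*(5)*conj(-2) + 2*(-sqrt(2) - 1)*conj(-sqrt(2)) + 2*(3)*conj(0) + 2*(-1 + sqrt(2))*conj(sqrt(2)) + 4*(-1)*conj(0) + 4*(1)*conj(0)]
      = (1/16)[(18) + (-10) + (2*sqrt(2) + 4) + (0) + (4 - 2*sqrt(2)) + (0) + (0)] = 16/16 = 1
Dimension check: dim(rho) = sum (mult * dim) = 1*1 + 1*1 + 1*1 + 2*1 + 0*2 + 1*2 + 1*2 = 9 = chi_rho(e) = 9.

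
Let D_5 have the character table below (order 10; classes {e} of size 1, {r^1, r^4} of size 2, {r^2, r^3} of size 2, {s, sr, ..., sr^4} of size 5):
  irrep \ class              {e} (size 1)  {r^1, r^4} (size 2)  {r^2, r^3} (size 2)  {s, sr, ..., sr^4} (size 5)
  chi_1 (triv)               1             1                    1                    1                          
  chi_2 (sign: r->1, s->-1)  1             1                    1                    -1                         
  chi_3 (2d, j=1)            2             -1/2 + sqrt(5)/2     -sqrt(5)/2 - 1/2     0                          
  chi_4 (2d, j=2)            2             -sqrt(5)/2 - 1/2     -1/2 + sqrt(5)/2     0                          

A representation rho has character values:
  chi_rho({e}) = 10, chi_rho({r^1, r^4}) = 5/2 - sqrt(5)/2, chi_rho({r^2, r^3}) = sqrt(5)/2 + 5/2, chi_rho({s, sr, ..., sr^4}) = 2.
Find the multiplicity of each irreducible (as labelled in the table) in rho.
Multiplicities: chi_1: 3, chi_2: 1, chi_3: 1, chi_4: 2.

Derivation: Use <chi_rho, chi> = (1/|G|) sum_C |C| * chi_rho(C) * conj(chi(C)) with |G| = 10 for each irreducible chi in the table:
  <chi_rho, chi_1> = (1/10)[1*(10)*conj(1) + 2*(5/2 - sqrt(5)/2)*conj(1) + 2*(sqrt(5)/2 + 5/2)*conj(1) + 5*(2)*conj(1)]
      = (1/10)[(10) + (5 - sqrt(5)) + (sqrt(5) + 5) + (10)] = 30/10 = 3
  <chi_rho, chi_2> = (1/10)[1*(10)*conj(1) + 2*(5/2 - sqrt(5)/2)*conj(1) + 2*(sqrt(5)/2 + 5/2)*conj(1) + 5*(2)*conj(-1)]
      = (1/10)[(10) + (5 - sqrt(5)) + (sqrt(5) + 5) + (-10)] = 10/10 = 1
  <chi_rho, chi_3> = (1/10)[1*(10)*conj(2) + 2*(5/2 - sqrt(5)/2)*conj(-1/2 + sqrt(5)/2) + 2*(sqrt(5)/2 + 5/2)*conj(-sqrt(5)/2 - 1/2) + 5*(2)*conj(0)]
      = (1/10)[(20) + (-5 + 3*sqrt(5)) + (-3*sqrt(5) - 5) + (0)] = 10/10 = 1
  <chi_rho, chi_4> = (1/10)[1*(10)*conj(2) + 2*(5/2 - sqrt(5)/2)*conj(-sqrt(5)/2 - 1/2) + 2*(sqrt(5)/2 + 5/2)*conj(-1/2 + sqrt(5)/2) + 5*(2)*conj(0)]
      = (1/10)[(20) + (-2*sqrt(5)) + (2*sqrt(5)) + (0)] = 20/10 = 2
Dimension check: dim(rho) = sum (mult * dim) = 3*1 + 1*1 + 1*2 + 2*2 = 10 = chi_rho(e) = 10.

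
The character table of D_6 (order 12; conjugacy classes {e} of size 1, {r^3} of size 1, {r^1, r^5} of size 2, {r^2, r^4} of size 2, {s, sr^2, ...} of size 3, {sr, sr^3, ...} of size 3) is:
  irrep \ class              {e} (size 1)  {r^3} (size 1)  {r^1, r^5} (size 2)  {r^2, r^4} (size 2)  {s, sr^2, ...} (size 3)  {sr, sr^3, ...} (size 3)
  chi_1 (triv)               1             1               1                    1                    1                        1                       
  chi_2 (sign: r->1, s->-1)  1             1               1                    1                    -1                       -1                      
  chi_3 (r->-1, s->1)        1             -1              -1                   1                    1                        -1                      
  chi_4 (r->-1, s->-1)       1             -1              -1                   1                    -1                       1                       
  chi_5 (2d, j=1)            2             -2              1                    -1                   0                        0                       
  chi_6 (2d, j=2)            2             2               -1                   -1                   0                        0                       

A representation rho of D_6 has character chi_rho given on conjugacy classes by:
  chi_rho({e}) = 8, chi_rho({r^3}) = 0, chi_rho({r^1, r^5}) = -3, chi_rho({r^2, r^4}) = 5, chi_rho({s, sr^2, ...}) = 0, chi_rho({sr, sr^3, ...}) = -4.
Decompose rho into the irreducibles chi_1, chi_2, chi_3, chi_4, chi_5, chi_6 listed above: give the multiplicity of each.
Multiplicities: chi_1: 0, chi_2: 2, chi_3: 3, chi_4: 1, chi_5: 0, chi_6: 1.

Justification: Use <chi_rho, chi> = (1/|G|) sum_C |C| * chi_rho(C) * conj(chi(C)) with |G| = 12 for each irreducible chi in the table:
  <chi_rho, chi_1> = (1/12)[1*(8)*conj(1) + 1*(0)*conj(1) + 2*(-3)*conj(1) + 2*(5)*conj(1) + 3*(0)*conj(1) + 3*(-4)*conj(1)]
      = (1/12)[(8) + (0) + (-6) + (10) + (0) + (-12)] = 0/12 = 0
  <chi_rho, chi_2> = (1/12)[1*(8)*conj(1) + 1*(0)*conj(1) + 2*(-3)*conj(1) + 2*(5)*conj(1) + 3*(0)*conj(-1) + 3*(-4)*conj(-1)]
      = (1/12)[(8) + (0) + (-6) + (10) + (0) + (12)] = 24/12 = 2
  <chi_rho, chi_3> = (1/12)[1*(8)*conj(1) + 1*(0)*conj(-1) + 2*(-3)*conj(-1) + 2*(5)*conj(1) + 3*(0)*conj(1) + 3*(-4)*conj(-1)]
      = (1/12)[(8) + (0) + (6) + (10) + (0) + (12)] = 36/12 = 3
  <chi_rho, chi_4> = (1/12)[1*(8)*conj(1) + 1*(0)*conj(-1) + 2*(-3)*conj(-1) + 2*(5)*conj(1) + 3*(0)*conj(-1) + 3*(-4)*conj(1)]
      = (1/12)[(8) + (0) + (6) + (10) + (0) + (-12)] = 12/12 = 1
  <chi_rho, chi_5> = (1/12)[1*(8)*conj(2) + 1*(0)*conj(-2) + 2*(-3)*conj(1) + 2*(5)*conj(-1) + 3*(0)*conj(0) + 3*(-4)*conj(0)]
      = (1/12)[(16) + (0) + (-6) + (-10) + (0) + (0)] = 0/12 = 0
  <chi_rho, chi_6> = (1/12)[1*(8)*conj(2) + 1*(0)*conj(2) + 2*(-3)*conj(-1) + 2*(5)*conj(-1) + 3*(0)*conj(0) + 3*(-4)*conj(0)]
      = (1/12)[(16) + (0) + (6) + (-10) + (0) + (0)] = 12/12 = 1
Dimension check: dim(rho) = sum (mult * dim) = 0*1 + 2*1 + 3*1 + 1*1 + 0*2 + 1*2 = 8 = chi_rho(e) = 8.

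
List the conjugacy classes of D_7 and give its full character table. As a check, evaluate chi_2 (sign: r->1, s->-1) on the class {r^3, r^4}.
Conjugacy classes: {e} of size 1, {r^1, r^6} of size 2, {r^2, r^5} of size 2, {r^3, r^4} of size 2, {s, sr, ..., sr^6} of size 7.
Character table:
  irrep \ class              {e} (size 1)  {r^1, r^6} (size 2)  {r^2, r^5} (size 2)  {r^3, r^4} (size 2)  {s, sr, ..., sr^6} (size 7)
  chi_1 (triv)               1             1                    1                    1                    1                          
  chi_2 (sign: r->1, s->-1)  1             1                    1                    1                    -1                         
  chi_3 (2d, j=1)            2             2*cos(2*pi/7)        -2*cos(3*pi/7)       -2*cos(pi/7)         0                          
  chi_4 (2d, j=2)            2             -2*cos(3*pi/7)       -2*cos(pi/7)         2*cos(2*pi/7)        0                          
  chi_5 (2d, j=3)            2             -2*cos(pi/7)         2*cos(2*pi/7)        -2*cos(3*pi/7)       0                          

Spot check: chi_2 (sign: r->1, s->-1) on {r^3, r^4} = 1.

Proof sketch: D_7 has order 2*7 = 14 with 5 conjugacy classes, hence 5 irreducibles. Sum of squared dims 1 + 1 + 4 + 4 + 4 = 14 = |G|. Linear characters come from the abelianisation; the 2-dimensional irreps have character r^k -> 2*cos(2*pi*j*k/7), reflections -> 0.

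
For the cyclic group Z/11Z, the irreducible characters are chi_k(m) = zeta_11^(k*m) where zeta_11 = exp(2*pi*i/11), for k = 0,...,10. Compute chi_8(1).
chi_8(1) = zeta_11^8 = exp(-6*I*pi/11)

Working: chi_8(1) = zeta_11^(8*1) = zeta_11^8. Since zeta_11^11 = 1, this equals zeta_11^8 = exp(2*pi*i*8/11) = exp(-6*I*pi/11).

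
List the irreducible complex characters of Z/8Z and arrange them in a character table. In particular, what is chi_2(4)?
Character table of Z/8Z (irreps indexed chi_0,...,chi_7 with chi_k(m) = zeta_8^(k*m), zeta_8 = exp(2*pi*i/8)):
  irrep \ class  {0} (size 1)  {1} (size 1)    {2} (size 1)  {3} (size 1)    {4} (size 1)  {5} (size 1)    {6} (size 1)  {7} (size 1)  
  chi_0          1             1               1             1               1             1               1             1             
  chi_1          1             exp(I*pi/4)     I             exp(3*I*pi/4)   -1            exp(-3*I*pi/4)  -I            exp(-I*pi/4)  
  chi_2          1             I               -1            -I              1             I               -1            -I            
  chi_3          1             exp(3*I*pi/4)   -I            exp(I*pi/4)     -1            exp(-I*pi/4)    I             exp(-3*I*pi/4)
  chi_4          1             -1              1             -1              1             -1              1             -1            
  chi_5          1             exp(-3*I*pi/4)  I             exp(-I*pi/4)    -1            exp(I*pi/4)     -I            exp(3*I*pi/4) 
  chi_6          1             -I              -1            I               1             -I              -1            I             
  chi_7          1             exp(-I*pi/4)    -I            exp(-3*I*pi/4)  -1            exp(3*I*pi/4)   I             exp(I*pi/4)   

Spot check: chi_2(4) = zeta_8^(2*4) = zeta_8^8 = 1.

Reasoning: Z/8Z is abelian, so all 8 irreducible complex representations are 1-dimensional. They are given by chi_k(m) = zeta_8^(k*m) for k = 0,...,7. Row orthogonality: sum_m chi_k(m) conj(chi_l(m)) = 8 * [k = l].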